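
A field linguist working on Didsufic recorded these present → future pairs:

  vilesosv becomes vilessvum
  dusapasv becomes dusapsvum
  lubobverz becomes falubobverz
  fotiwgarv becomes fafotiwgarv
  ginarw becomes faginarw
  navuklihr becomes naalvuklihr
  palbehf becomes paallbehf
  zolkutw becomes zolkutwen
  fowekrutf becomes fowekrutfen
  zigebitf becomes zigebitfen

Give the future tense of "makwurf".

famakwurf

vilesosv and fotiwgarv both end in -v yet inflect differently (vilessvum, fafotiwgarv), so the final letter is not what conditions the rule; the second-to-last letter is.
"makwurf" has second-to-last letter 'r'. The stems whose second-to-last letter is 'r' (lubobverz → falubobverz, fotiwgarv → fafotiwgarv, ginarw → faginarw) add the prefix fa-.
So makwurf → famakwurf.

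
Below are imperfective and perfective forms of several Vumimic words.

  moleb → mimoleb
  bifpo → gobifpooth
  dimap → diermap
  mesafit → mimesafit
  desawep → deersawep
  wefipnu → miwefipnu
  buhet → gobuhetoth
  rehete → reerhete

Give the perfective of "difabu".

buhet and mesafit both end in -t yet inflect differently (gobuhetoth, mimesafit), so the final letter is not what conditions the rule; the first letter is.
"difabu" begins with d-. The stems beginning with d- (dimap → diermap, desawep → deersawep) insert -er- after the first vowel.
So difabu → dierfabu.

dierfabu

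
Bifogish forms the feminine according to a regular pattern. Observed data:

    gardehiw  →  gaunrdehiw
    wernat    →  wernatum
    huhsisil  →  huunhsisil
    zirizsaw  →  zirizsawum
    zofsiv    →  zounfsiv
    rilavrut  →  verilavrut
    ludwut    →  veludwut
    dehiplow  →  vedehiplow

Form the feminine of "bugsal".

"bugsal" has last vowel 'a'. The stems whose last vowel is 'a' (wernat → wernatum, zirizsaw → zirizsawum) add -um.
The other patterns: stems whose last vowel is 'i' insert -un- after the first vowel; stems whose last vowel is 'o' or 'u' add the prefix ve-.
So bugsal → bugsalum.

bugsalum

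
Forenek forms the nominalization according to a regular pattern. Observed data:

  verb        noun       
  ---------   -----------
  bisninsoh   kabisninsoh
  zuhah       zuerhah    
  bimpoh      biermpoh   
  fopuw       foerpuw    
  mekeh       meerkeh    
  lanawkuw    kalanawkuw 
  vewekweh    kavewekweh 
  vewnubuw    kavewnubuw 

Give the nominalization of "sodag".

soerdag

bisninsoh and zuhah both end in -h yet inflect differently (kabisninsoh, zuerhah), so the final letter is not what conditions the rule; the number of vowels is.
"sodag" has 2 vowels. The stems with 2 vowels (zuhah → zuerhah, fopuw → foerpuw, bimpoh → biermpoh) insert -er- after the first vowel.
The other pattern: stems with 3 vowels add the prefix ka-.
So sodag → soerdag.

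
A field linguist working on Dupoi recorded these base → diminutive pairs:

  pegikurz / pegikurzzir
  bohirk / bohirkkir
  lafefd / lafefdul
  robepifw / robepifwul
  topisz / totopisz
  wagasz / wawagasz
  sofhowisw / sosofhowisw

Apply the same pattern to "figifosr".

fifigifosr

"figifosr" has second-to-last letter 's'. The stems whose second-to-last letter is 's' (wagasz → wawagasz, topisz → totopisz, sofhowisw → sosofhowisw) repeat the first consonant+vowel as a prefix.
So figifosr → fifigifosr.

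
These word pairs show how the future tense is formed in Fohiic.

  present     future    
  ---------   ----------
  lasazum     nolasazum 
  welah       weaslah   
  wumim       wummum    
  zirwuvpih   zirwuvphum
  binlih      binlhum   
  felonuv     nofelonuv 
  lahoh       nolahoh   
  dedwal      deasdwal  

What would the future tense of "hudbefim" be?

"hudbefim" has last vowel 'i'. The stems whose last vowel is 'i' (binlih → binlhum, zirwuvpih → zirwuvphum, wumim → wummum) delete the last vowel and add -um.
So hudbefim → hudbefmum.

hudbefmum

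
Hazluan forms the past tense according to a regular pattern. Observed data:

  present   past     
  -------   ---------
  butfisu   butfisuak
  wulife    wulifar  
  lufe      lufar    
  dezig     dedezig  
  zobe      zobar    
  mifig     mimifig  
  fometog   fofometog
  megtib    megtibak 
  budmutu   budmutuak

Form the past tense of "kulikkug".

"kulikkug" ends in -g. The stems ending in -g (fometog → fofometog, mifig → mimifig, dezig → dedezig) repeat the first consonant+vowel as a prefix.
The other patterns: stems ending in -e drop the final letter and add -ar; stems ending in -b or -u add -ak.
So kulikkug → kukulikkug.

kukulikkug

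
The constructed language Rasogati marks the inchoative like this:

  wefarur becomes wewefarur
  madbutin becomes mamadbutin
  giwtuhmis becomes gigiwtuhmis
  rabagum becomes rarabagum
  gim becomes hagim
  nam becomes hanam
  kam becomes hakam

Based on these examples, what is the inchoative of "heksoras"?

heheksoras

rabagum and gim both end in -m yet inflect differently (rarabagum, hagim), so the final letter is not what conditions the rule; the number of vowels is.
"heksoras" has 3 vowels. The stems with 3 vowels (wefarur → wewefarur, madbutin → mamadbutin, giwtuhmis → gigiwtuhmis) repeat the first consonant+vowel as a prefix.
The other pattern: stems with 1 vowel add the prefix ha-.
So heksoras → heheksoras.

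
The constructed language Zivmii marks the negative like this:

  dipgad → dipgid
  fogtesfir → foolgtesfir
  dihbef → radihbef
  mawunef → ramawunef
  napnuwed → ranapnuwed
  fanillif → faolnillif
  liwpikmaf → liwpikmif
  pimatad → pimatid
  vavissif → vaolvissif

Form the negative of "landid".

liwpikmaf and fanillif both end in -f yet inflect differently (liwpikmif, faolnillif), so the final letter is not what conditions the rule; the last vowel is.
"landid" has last vowel 'i'. The stems whose last vowel is 'i' (fanillif → faolnillif, vavissif → vaolvissif, fogtesfir → foolgtesfir) insert -ol- after the first vowel.
The other patterns: stems whose last vowel is 'a' change the last vowel to 'i'; stems whose last vowel is 'e' add the prefix ra-.
So landid → laolndid.

laolndid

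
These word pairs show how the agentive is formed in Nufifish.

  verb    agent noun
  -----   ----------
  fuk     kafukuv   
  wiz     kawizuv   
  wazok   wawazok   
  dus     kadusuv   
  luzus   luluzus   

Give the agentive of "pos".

luzus and dus both end in -s yet inflect differently (luluzus, kadusuv), so the final letter is not what conditions the rule; the number of vowels is.
"pos" has 1 vowel. The stems with 1 vowel (dus → kadusuv, wiz → kawizuv, fuk → kafukuv) add ka- … -uv around the stem.
The other pattern: stems with 2 vowels repeat the first consonant+vowel as a prefix.
So pos → kaposuv.

kaposuv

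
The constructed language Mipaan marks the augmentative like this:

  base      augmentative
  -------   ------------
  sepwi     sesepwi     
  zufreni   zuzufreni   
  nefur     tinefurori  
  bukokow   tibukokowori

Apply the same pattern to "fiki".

fifiki

sepwi and nefur both have 2 vowels yet inflect differently (sesepwi, tinefurori), so the number of vowels is not what conditions the rule; the final letter is.
"fiki" ends in -i. The stems ending in -i (sepwi → sesepwi, zufreni → zuzufreni) repeat the first consonant+vowel as a prefix.
The other pattern: stems ending in -r or -w add ti- … -ori around the stem.
So fiki → fifiki.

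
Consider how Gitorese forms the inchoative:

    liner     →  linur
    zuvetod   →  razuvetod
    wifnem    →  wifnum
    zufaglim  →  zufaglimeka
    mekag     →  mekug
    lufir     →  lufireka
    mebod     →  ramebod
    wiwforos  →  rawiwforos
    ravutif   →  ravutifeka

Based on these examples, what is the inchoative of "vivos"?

liner and lufir both end in -r yet inflect differently (linur, lufireka), so the final letter is not what conditions the rule; the last vowel is.
"vivos" has last vowel 'o'. The stems whose last vowel is 'o' (wiwforos → rawiwforos, zuvetod → razuvetod, mebod → ramebod) add the prefix ra-.
So vivos → ravivos.

ravivos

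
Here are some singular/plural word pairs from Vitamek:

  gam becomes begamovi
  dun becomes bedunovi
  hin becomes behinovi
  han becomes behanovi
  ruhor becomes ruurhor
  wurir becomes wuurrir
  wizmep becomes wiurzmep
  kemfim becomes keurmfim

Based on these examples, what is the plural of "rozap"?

gam and kemfim both end in -m yet inflect differently (begamovi, keurmfim), so the final letter is not what conditions the rule; the number of vowels is.
"rozap" has 2 vowels. The stems with 2 vowels (ruhor → ruurhor, wurir → wuurrir, wizmep → wiurzmep) insert -ur- after the first vowel.
The other pattern: stems with 1 vowel add be- … -ovi around the stem.
So rozap → rourzap.

rourzap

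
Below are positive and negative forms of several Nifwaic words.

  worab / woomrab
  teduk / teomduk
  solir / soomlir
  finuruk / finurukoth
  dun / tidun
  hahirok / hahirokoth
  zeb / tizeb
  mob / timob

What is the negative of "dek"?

zeb and worab both end in -b yet inflect differently (tizeb, woomrab), so the final letter is not what conditions the rule; the number of vowels is.
"dek" has 1 vowel. The stems with 1 vowel (dun → tidun, zeb → tizeb, mob → timob) add the prefix ti-.
So dek → tidek.

tidek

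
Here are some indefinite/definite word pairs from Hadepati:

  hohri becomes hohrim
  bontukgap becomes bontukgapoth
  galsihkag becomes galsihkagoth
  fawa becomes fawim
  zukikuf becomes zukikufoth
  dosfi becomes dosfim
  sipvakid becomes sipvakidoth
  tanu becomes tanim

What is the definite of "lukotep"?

lukotepoth

"lukotep" ends in a consonant. The stems ending in a consonant (bontukgap → bontukgapoth, zukikuf → zukikufoth, sipvakid → sipvakidoth) add -oth.
So lukotep → lukotepoth.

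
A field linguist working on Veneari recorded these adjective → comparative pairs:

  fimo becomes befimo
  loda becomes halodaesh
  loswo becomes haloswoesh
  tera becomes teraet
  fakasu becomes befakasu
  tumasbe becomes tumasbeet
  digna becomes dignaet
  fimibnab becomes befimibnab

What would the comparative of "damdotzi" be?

"damdotzi" begins with d-. The one such stem in the data (digna → dignaet) adds -et, so the same rule applies.
So damdotzi → damdotziet.

damdotziet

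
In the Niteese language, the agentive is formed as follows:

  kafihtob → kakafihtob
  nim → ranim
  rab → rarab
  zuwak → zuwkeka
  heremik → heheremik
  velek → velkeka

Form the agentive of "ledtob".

ledtbeka

"ledtob" has 2 vowels. The stems with 2 vowels (velek → velkeka, zuwak → zuwkeka) delete the last vowel and add -eka.
So ledtob → ledtbeka.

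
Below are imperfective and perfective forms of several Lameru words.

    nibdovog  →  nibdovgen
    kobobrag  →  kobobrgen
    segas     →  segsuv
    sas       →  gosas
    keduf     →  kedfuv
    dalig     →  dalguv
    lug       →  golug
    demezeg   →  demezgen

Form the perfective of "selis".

sas and segas both end in -s yet inflect differently (gosas, segsuv), so the final letter is not what conditions the rule; the number of vowels is.
"selis" has 2 vowels. The stems with 2 vowels (segas → segsuv, dalig → dalguv, keduf → kedfuv) delete the last vowel and add -uv.
The other patterns: stems with 1 vowel add the prefix go-; stems with 3 vowels delete the last vowel and add -en.
So selis → selsuv.

selsuv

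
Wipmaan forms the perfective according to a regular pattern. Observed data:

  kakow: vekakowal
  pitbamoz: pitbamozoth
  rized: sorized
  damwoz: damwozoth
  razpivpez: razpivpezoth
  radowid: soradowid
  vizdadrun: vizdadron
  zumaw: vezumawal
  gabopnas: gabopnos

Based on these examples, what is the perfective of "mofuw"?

vemofuwal

rized and razpivpez both have last vowel 'e' yet inflect differently (sorized, razpivpezoth), so the last vowel is not what conditions the rule; the final letter is.
"mofuw" ends in -w. The stems ending in -w (zumaw → vezumawal, kakow → vekakowal) add ve- … -al around the stem.
The other patterns: stems ending in -d add the prefix so-; stems ending in -z add -oth; stems ending in -n or -s change the last vowel to 'o'.
So mofuw → vemofuwal.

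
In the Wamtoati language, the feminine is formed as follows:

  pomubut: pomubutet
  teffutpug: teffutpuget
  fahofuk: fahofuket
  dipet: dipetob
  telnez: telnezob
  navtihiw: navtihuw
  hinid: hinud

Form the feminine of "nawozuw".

nawozuwet

pomubut and dipet both end in -t yet inflect differently (pomubutet, dipetob), so the final letter is not what conditions the rule; the last vowel is.
"nawozuw" has last vowel 'u'. The stems whose last vowel is 'u' (pomubut → pomubutet, teffutpug → teffutpuget, fahofuk → fahofuket) add -et.
The other patterns: stems whose last vowel is 'e' add -ob; stems whose last vowel is 'i' change the last vowel to 'u'.
So nawozuw → nawozuwet.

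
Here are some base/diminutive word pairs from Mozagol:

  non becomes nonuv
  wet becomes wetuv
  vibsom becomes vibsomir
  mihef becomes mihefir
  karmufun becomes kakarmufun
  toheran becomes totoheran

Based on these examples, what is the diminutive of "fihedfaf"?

fifihedfaf

"fihedfaf" has 3 vowels. The stems with 3 vowels (karmufun → kakarmufun, toheran → totoheran) repeat the first consonant+vowel as a prefix.
The other patterns: stems with 1 vowel add -uv; stems with 2 vowels add -ir.
So fihedfaf → fifihedfaf.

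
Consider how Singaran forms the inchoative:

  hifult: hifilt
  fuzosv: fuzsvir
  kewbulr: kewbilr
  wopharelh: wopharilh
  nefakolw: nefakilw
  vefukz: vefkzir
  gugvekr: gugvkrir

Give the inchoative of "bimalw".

kewbulr and gugvekr both end in -r yet inflect differently (kewbilr, gugvkrir), so the final letter is not what conditions the rule; the second-to-last letter is.
"bimalw" has second-to-last letter 'l'. The stems whose second-to-last letter is 'l' (hifult → hifilt, kewbulr → kewbilr, nefakolw → nefakilw) change the last vowel to 'i'.
The other pattern: stems whose second-to-last letter is 'k' or 's' delete the last vowel and add -ir.
So bimalw → bimilw.

bimilw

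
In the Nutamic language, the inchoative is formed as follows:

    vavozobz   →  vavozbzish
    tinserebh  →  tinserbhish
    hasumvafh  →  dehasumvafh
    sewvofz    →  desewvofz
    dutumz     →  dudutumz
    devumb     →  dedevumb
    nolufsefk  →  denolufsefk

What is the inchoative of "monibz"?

monbzish

sewvofz and dutumz both end in -z yet inflect differently (desewvofz, dudutumz), so the final letter is not what conditions the rule; the second-to-last letter is.
"monibz" has second-to-last letter 'b'. The stems whose second-to-last letter is 'b' (tinserebh → tinserbhish, vavozobz → vavozbzish) delete the last vowel and add -ish.
So monibz → monbzish.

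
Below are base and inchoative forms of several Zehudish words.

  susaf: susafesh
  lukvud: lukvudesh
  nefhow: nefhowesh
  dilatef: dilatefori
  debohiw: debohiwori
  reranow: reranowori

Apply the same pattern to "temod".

"temod" has 2 vowels. The stems with 2 vowels (susaf → susafesh, lukvud → lukvudesh, nefhow → nefhowesh) add -esh.
The other pattern: stems with 3 vowels add -ori.
So temod → temodesh.

temodesh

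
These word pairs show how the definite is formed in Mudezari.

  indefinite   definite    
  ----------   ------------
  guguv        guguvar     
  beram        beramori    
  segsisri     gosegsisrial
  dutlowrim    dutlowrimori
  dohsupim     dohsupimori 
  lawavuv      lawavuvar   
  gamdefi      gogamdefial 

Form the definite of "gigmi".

gamdefi and dutlowrim both have last vowel 'i' yet inflect differently (gogamdefial, dutlowrimori), so the last vowel is not what conditions the rule; the final letter is.
"gigmi" ends in -i. The stems ending in -i (gamdefi → gogamdefial, segsisri → gosegsisrial) add go- … -al around the stem.
So gigmi → gogigmial.

gogigmial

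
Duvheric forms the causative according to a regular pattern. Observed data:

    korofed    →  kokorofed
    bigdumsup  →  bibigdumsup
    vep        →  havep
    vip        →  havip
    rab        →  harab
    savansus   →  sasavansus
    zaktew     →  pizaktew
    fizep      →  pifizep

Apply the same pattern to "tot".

vep and fizep both end in -p yet inflect differently (havep, pifizep), so the final letter is not what conditions the rule; the number of vowels is.
"tot" has 1 vowel. The stems with 1 vowel (rab → harab, vep → havep, vip → havip) add the prefix ha-.
So tot → hatot.

hatot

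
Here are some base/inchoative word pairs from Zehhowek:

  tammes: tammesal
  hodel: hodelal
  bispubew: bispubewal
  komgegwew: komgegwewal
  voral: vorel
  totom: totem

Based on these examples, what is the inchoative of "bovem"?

bovemal

hodel and voral both end in -l yet inflect differently (hodelal, vorel), so the final letter is not what conditions the rule; the last vowel is.
"bovem" has last vowel 'e'. The stems whose last vowel is 'e' (tammes → tammesal, hodel → hodelal, bispubew → bispubewal) add -al.
So bovem → bovemal.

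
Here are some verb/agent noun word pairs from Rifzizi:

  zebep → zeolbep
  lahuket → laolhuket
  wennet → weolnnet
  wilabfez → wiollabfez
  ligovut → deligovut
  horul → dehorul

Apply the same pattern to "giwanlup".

"giwanlup" has last vowel 'u'. The stems whose last vowel is 'u' (ligovut → deligovut, horul → dehorul) add the prefix de-.
So giwanlup → degiwanlup.

degiwanlup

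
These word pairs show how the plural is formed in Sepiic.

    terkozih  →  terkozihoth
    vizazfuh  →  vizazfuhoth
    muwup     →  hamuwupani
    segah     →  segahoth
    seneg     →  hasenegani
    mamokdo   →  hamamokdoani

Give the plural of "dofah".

dofahoth

"dofah" ends in -h. The stems ending in -h (terkozih → terkozihoth, segah → segahoth, vizazfuh → vizazfuhoth) add -oth.
So dofah → dofahoth.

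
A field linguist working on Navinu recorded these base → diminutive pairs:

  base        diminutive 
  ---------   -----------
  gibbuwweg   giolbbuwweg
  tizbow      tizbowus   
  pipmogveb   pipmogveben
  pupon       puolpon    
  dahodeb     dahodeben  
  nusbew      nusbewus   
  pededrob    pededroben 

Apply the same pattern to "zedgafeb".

pipmogveb and nusbew both have last vowel 'e' yet inflect differently (pipmogveben, nusbewus), so the last vowel is not what conditions the rule; the final letter is.
"zedgafeb" ends in -b. The stems ending in -b (pededrob → pededroben, pipmogveb → pipmogveben, dahodeb → dahodeben) add -en.
So zedgafeb → zedgafeben.

zedgafeben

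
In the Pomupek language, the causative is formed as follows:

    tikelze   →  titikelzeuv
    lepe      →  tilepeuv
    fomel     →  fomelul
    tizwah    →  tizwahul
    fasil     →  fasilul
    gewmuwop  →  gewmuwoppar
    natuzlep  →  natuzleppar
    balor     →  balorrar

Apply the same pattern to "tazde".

titazdeuv

"tazde" ends in -e. The stems ending in -e (tikelze → titikelzeuv, lepe → tilepeuv) add ti- … -uv around the stem.
So tazde → titazdeuv.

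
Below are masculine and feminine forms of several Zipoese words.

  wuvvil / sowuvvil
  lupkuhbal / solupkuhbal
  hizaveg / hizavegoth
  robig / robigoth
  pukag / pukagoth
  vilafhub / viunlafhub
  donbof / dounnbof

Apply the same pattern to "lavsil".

solavsil

wuvvil and robig both have last vowel 'i' yet inflect differently (sowuvvil, robigoth), so the last vowel is not what conditions the rule; the final letter is.
"lavsil" ends in -l. The stems ending in -l (wuvvil → sowuvvil, lupkuhbal → solupkuhbal) add the prefix so-.
The other patterns: stems ending in -g add -oth; stems ending in -b or -f insert -un- after the first vowel.
So lavsil → solavsil.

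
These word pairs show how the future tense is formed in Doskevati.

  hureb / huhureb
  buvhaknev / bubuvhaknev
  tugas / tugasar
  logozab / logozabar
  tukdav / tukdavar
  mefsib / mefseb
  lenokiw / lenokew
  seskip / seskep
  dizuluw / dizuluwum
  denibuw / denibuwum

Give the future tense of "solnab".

solnabar

hureb and logozab both end in -b yet inflect differently (huhureb, logozabar), so the final letter is not what conditions the rule; the last vowel is.
"solnab" has last vowel 'a'. The stems whose last vowel is 'a' (tugas → tugasar, logozab → logozabar, tukdav → tukdavar) add -ar.
So solnab → solnabar.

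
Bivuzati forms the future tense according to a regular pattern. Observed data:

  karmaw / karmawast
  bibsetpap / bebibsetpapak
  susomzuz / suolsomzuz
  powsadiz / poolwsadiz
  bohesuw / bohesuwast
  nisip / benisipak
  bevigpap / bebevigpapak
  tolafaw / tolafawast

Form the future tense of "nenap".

benenapak

tolafaw and bibsetpap both have last vowel 'a' yet inflect differently (tolafawast, bebibsetpapak), so the last vowel is not what conditions the rule; the final letter is.
"nenap" ends in -p. The stems ending in -p (nisip → benisipak, bibsetpap → bebibsetpapak, bevigpap → bebevigpapak) add be- … -ak around the stem.
So nenap → benenapak.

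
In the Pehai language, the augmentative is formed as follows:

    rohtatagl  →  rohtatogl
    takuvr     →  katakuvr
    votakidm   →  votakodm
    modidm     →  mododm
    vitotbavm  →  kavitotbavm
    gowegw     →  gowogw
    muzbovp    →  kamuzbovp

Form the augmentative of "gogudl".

"gogudl" has second-to-last letter 'd'. The stems whose second-to-last letter is 'd' (modidm → mododm, votakidm → votakodm) change the last vowel to 'o'.
So gogudl → gogodl.

gogodl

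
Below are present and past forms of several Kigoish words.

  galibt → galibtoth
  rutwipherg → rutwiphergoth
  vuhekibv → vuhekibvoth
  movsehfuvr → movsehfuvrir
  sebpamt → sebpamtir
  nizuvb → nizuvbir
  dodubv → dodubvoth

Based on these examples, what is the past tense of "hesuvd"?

galibt and sebpamt both end in -t yet inflect differently (galibtoth, sebpamtir), so the final letter is not what conditions the rule; the second-to-last letter is.
"hesuvd" has second-to-last letter 'v'. The stems whose second-to-last letter is 'v' (movsehfuvr → movsehfuvrir, nizuvb → nizuvbir) add -ir.
The other pattern: stems whose second-to-last letter is 'b' or 'r' add -oth.
So hesuvd → hesuvdir.

hesuvdir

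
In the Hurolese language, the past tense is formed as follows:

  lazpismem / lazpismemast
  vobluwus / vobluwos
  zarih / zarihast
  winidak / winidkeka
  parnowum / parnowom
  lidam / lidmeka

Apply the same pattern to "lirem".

"lirem" has last vowel 'e'. The one such stem in the data (lazpismem → lazpismemast) adds -ast, so the same rule applies.
So lirem → liremast.

liremast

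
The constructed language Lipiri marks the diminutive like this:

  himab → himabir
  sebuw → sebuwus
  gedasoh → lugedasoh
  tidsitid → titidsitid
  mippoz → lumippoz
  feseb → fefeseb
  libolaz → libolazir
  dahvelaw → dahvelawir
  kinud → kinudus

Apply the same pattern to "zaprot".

himab and feseb both end in -b yet inflect differently (himabir, fefeseb), so the final letter is not what conditions the rule; the last vowel is.
"zaprot" has last vowel 'o'. The stems whose last vowel is 'o' (gedasoh → lugedasoh, mippoz → lumippoz) add the prefix lu-.
So zaprot → luzaprot.

luzaprot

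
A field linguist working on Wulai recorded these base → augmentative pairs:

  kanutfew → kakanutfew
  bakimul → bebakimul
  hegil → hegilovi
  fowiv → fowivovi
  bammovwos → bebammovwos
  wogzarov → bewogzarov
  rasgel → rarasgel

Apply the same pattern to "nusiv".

"nusiv" has last vowel 'i'. The stems whose last vowel is 'i' (fowiv → fowivovi, hegil → hegilovi) add -ovi.
So nusiv → nusivovi.

nusivovi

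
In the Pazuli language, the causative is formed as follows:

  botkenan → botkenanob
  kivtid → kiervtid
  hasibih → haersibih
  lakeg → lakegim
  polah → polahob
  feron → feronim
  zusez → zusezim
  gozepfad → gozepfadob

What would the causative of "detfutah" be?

detfutahob

kivtid and gozepfad both end in -d yet inflect differently (kiervtid, gozepfadob), so the final letter is not what conditions the rule; the last vowel is.
"detfutah" has last vowel 'a'. The stems whose last vowel is 'a' (gozepfad → gozepfadob, polah → polahob, botkenan → botkenanob) add -ob.
So detfutah → detfutahob.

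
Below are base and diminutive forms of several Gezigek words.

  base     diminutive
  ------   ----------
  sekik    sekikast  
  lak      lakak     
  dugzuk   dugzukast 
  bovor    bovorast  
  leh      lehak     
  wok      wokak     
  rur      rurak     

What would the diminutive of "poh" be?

pohak

"poh" has 1 vowel. The stems with 1 vowel (wok → wokak, leh → lehak, lak → lakak) add -ak.
So poh → pohak.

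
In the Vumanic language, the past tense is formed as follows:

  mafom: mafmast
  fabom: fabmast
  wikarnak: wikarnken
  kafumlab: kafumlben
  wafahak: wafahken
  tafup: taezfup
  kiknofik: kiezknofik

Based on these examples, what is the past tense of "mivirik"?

miezvirik

wikarnak and kiknofik both end in -k yet inflect differently (wikarnken, kiezknofik), so the final letter is not what conditions the rule; the last vowel is.
"mivirik" has last vowel 'i'. The one such stem in the data (kiknofik → kiezknofik) inserts -ez- after the first vowel (as does tafup), so the same rule applies.
The other patterns: stems whose last vowel is 'o' delete the last vowel and add -ast; stems whose last vowel is 'a' delete the last vowel and add -en.
So mivirik → miezvirik.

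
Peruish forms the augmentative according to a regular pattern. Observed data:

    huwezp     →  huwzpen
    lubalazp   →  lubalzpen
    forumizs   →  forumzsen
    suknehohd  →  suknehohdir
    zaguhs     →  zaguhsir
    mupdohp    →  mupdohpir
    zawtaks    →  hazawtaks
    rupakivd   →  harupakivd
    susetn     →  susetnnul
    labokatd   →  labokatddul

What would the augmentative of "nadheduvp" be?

hanadheduvp

forumizs and zaguhs both end in -s yet inflect differently (forumzsen, zaguhsir), so the final letter is not what conditions the rule; the second-to-last letter is.
"nadheduvp" has second-to-last letter 'v'. The one such stem in the data (rupakivd → harupakivd) adds the prefix ha-, so the same rule applies.
So nadheduvp → hanadheduvp.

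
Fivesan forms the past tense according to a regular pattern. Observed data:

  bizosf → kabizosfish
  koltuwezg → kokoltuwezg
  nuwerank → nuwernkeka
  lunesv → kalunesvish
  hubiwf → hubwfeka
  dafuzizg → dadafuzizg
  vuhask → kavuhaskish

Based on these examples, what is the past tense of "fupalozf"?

"fupalozf" has second-to-last letter 'z'. The stems whose second-to-last letter is 'z' (koltuwezg → kokoltuwezg, dafuzizg → dadafuzizg) repeat the first consonant+vowel as a prefix.
So fupalozf → fufupalozf.

fufupalozf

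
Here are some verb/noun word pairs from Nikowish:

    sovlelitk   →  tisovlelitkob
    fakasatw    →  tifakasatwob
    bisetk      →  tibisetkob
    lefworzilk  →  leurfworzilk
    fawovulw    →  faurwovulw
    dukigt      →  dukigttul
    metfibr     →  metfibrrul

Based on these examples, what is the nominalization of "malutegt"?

"malutegt" has second-to-last letter 'g'. The one such stem in the data (dukigt → dukigttul) doubles the final consonant and adds -ul (as does metfibr), so the same rule applies.
So malutegt → malutegttul.

malutegttul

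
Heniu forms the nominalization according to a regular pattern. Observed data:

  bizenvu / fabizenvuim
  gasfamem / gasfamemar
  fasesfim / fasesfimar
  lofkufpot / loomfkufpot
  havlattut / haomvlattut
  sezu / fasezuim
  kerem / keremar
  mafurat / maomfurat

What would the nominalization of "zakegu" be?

havlattut and bizenvu both have last vowel 'u' yet inflect differently (haomvlattut, fabizenvuim), so the last vowel is not what conditions the rule; the final letter is.
"zakegu" ends in -u. The stems ending in -u (bizenvu → fabizenvuim, sezu → fasezuim) add fa- … -im around the stem.
The other patterns: stems ending in -t insert -om- after the first vowel; stems ending in -m add -ar.
So zakegu → fazakeguim.

fazakeguim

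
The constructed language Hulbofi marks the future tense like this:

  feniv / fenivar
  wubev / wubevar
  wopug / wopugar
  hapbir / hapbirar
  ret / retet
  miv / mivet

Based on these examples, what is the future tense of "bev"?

bevet

"bev" has 1 vowel. The stems with 1 vowel (ret → retet, miv → mivet) add -et.
The other pattern: stems with 2 vowels add -ar.
So bev → bevet.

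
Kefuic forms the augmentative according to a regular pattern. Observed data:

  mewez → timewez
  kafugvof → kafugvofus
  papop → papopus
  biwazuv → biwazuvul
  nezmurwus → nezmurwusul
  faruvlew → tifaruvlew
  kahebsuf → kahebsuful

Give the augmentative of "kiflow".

kahebsuf and kafugvof both end in -f yet inflect differently (kahebsuful, kafugvofus), so the final letter is not what conditions the rule; the last vowel is.
"kiflow" has last vowel 'o'. The stems whose last vowel is 'o' (kafugvof → kafugvofus, papop → papopus) add -us.
The other patterns: stems whose last vowel is 'u' add -ul; stems whose last vowel is 'e' add the prefix ti-.
So kiflow → kiflowus.

kiflowus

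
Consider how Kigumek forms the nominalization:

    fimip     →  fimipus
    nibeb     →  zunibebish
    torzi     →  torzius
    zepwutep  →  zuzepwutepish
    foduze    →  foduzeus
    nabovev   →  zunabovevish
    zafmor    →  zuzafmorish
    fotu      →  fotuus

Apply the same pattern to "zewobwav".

"zewobwav" begins with z-. The stems beginning with z- (zafmor → zuzafmorish, zepwutep → zuzepwutepish) add zu- … -ish around the stem.
So zewobwav → zuzewobwavish.

zuzewobwavish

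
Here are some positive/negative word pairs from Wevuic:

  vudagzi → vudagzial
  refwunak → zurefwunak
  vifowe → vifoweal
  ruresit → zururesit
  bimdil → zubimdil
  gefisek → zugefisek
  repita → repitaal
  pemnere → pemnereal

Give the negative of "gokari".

"gokari" ends in a vowel. The stems ending in a vowel (vudagzi → vudagzial, repita → repitaal, vifowe → vifoweal) add -al.
The other pattern: stems ending in a consonant add the prefix zu-.
So gokari → gokarial.

gokarial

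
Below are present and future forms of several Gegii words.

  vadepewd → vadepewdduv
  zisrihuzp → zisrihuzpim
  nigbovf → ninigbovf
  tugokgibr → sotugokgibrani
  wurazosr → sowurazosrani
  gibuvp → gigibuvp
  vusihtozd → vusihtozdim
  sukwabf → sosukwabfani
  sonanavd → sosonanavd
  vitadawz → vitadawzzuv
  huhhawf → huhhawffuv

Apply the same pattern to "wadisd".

sowadisdani

huhhawf and sukwabf both end in -f yet inflect differently (huhhawffuv, sosukwabfani), so the final letter is not what conditions the rule; the second-to-last letter is.
"wadisd" has second-to-last letter 's'. The one such stem in the data (wurazosr → sowurazosrani) adds so- … -ani around the stem, so the same rule applies.
The other patterns: stems whose second-to-last letter is 'w' double the final consonant and add -uv; stems whose second-to-last letter is 'z' add -im; stems whose second-to-last letter is 'v' repeat the first consonant+vowel as a prefix.
So wadisd → sowadisdani.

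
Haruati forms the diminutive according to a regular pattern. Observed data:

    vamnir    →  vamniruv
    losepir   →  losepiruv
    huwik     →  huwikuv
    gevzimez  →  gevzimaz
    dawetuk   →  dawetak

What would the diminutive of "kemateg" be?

"kemateg" has last vowel 'e'. The one such stem in the data (gevzimez → gevzimaz) changes the last vowel to 'a' (as does dawetuk), so the same rule applies.
The other pattern: stems whose last vowel is 'i' add -uv.
So kemateg → kematag.

kematag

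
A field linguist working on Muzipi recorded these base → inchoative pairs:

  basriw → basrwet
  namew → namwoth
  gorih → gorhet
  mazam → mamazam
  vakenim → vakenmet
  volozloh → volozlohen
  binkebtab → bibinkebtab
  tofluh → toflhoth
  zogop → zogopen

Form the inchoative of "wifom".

wifomen

mazam and vakenim both end in -m yet inflect differently (mamazam, vakenmet), so the final letter is not what conditions the rule; the last vowel is.
"wifom" has last vowel 'o'. The stems whose last vowel is 'o' (volozloh → volozlohen, zogop → zogopen) add -en.
The other patterns: stems whose last vowel is 'a' repeat the first consonant+vowel as a prefix; stems whose last vowel is 'i' delete the last vowel and add -et; stems whose last vowel is 'e' or 'u' delete the last vowel and add -oth.
So wifom → wifomen.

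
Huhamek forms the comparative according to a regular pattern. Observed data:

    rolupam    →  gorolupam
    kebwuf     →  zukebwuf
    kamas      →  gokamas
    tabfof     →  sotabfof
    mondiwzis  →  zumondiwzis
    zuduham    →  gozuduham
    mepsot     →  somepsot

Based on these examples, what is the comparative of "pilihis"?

zupilihis

kamas and mondiwzis both end in -s yet inflect differently (gokamas, zumondiwzis), so the final letter is not what conditions the rule; the last vowel is.
"pilihis" has last vowel 'i'. The one such stem in the data (mondiwzis → zumondiwzis) adds the prefix zu-, so the same rule applies.
The other patterns: stems whose last vowel is 'a' add the prefix go-; stems whose last vowel is 'o' add the prefix so-.
So pilihis → zupilihis.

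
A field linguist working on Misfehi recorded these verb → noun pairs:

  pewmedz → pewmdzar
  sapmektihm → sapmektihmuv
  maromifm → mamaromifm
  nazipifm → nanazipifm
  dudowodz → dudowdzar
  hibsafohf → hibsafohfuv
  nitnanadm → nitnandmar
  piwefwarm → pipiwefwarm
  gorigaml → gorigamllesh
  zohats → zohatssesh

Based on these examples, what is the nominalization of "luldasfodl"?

"luldasfodl" has second-to-last letter 'd'. The stems whose second-to-last letter is 'd' (nitnanadm → nitnandmar, pewmedz → pewmdzar, dudowodz → dudowdzar) delete the last vowel and add -ar.
The other patterns: stems whose second-to-last letter is 'h' add -uv; stems whose second-to-last letter is 'f' or 'r' repeat the first consonant+vowel as a prefix; stems whose second-to-last letter is 'm' or 't' double the final consonant and add -esh.
So luldasfodl → luldasfdlar.

luldasfdlar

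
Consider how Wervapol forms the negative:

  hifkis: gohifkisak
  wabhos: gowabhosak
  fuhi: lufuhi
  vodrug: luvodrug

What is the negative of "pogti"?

lupogti

"pogti" ends in -i. The one such stem in the data (fuhi → lufuhi) adds the prefix lu-, so the same rule applies.
The other pattern: stems ending in -s add go- … -ak around the stem.
So pogti → lupogti.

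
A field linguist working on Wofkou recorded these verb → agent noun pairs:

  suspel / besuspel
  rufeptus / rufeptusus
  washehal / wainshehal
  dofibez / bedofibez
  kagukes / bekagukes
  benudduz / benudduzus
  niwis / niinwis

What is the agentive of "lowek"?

"lowek" has last vowel 'e'. The stems whose last vowel is 'e' (suspel → besuspel, kagukes → bekagukes, dofibez → bedofibez) add the prefix be-.
The other patterns: stems whose last vowel is 'u' add -us; stems whose last vowel is 'a' or 'i' insert -in- after the first vowel.
So lowek → belowek.

belowek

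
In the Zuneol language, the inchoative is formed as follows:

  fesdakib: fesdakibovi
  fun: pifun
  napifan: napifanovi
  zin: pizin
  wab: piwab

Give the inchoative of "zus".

pizus

wab and fesdakib both end in -b yet inflect differently (piwab, fesdakibovi), so the final letter is not what conditions the rule; the number of vowels is.
"zus" has 1 vowel. The stems with 1 vowel (zin → pizin, fun → pifun, wab → piwab) add the prefix pi-.
So zus → pizus.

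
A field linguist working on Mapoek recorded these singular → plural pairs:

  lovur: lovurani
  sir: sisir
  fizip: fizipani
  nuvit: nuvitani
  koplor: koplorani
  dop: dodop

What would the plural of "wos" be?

fizip and dop both end in -p yet inflect differently (fizipani, dodop), so the final letter is not what conditions the rule; the number of vowels is.
"wos" has 1 vowel. The stems with 1 vowel (dop → dodop, sir → sisir) repeat the first consonant+vowel as a prefix.
The other pattern: stems with 2 vowels add -ani.
So wos → wowos.

wowos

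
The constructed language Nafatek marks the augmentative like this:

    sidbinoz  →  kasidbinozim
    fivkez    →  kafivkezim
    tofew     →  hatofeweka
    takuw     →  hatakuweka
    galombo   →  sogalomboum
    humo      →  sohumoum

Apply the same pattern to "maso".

fivkez and tofew both have last vowel 'e' yet inflect differently (kafivkezim, hatofeweka), so the last vowel is not what conditions the rule; the final letter is.
"maso" ends in -o. The stems ending in -o (galombo → sogalomboum, humo → sohumoum) add so- … -um around the stem.
The other patterns: stems ending in -z add ka- … -im around the stem; stems ending in -w add ha- … -eka around the stem.
So maso → somasoum.

somasoum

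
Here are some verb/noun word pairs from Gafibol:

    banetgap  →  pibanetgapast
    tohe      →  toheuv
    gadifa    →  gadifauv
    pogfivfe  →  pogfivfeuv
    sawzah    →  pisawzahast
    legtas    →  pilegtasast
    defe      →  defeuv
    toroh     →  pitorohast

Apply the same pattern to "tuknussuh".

pituknussuhast

gadifa and banetgap both have last vowel 'a' yet inflect differently (gadifauv, pibanetgapast), so the last vowel is not what conditions the rule; whether the stem ends in a vowel or a consonant is.
"tuknussuh" ends in a consonant. The stems ending in a consonant (banetgap → pibanetgapast, toroh → pitorohast, legtas → pilegtasast) add pi- … -ast around the stem.
So tuknussuh → pituknussuhast.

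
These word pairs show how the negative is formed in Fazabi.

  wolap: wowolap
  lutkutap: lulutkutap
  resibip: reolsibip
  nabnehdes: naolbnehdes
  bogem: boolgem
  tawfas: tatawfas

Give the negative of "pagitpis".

paolgitpis

tawfas and nabnehdes both end in -s yet inflect differently (tatawfas, naolbnehdes), so the final letter is not what conditions the rule; the last vowel is.
"pagitpis" has last vowel 'i'. The one such stem in the data (resibip → reolsibip) inserts -ol- after the first vowel (as do bogem, nabnehdes), so the same rule applies.
So pagitpis → paolgitpis.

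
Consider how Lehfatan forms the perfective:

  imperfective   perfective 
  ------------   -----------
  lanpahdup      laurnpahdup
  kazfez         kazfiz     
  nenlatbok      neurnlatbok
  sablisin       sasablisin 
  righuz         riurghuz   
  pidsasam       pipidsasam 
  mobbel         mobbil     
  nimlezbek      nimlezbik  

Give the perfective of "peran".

peperan

nimlezbek and nenlatbok both end in -k yet inflect differently (nimlezbik, neurnlatbok), so the final letter is not what conditions the rule; the last vowel is.
"peran" has last vowel 'a'. The one such stem in the data (pidsasam → pipidsasam) repeats the first consonant+vowel as a prefix (as does sablisin), so the same rule applies.
The other patterns: stems whose last vowel is 'e' change the last vowel to 'i'; stems whose last vowel is 'o' or 'u' insert -ur- after the first vowel.
So peran → peperan.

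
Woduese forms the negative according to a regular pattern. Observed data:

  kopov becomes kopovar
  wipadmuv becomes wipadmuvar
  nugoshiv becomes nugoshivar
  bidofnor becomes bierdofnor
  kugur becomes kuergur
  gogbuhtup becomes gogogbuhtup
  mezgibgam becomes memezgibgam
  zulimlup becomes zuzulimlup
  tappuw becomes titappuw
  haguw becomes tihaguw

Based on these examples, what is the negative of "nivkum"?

ninivkum

"nivkum" ends in -m. The one such stem in the data (mezgibgam → memezgibgam) repeats the first consonant+vowel as a prefix (as do gogbuhtup, zulimlup), so the same rule applies.
The other patterns: stems ending in -v add -ar; stems ending in -r insert -er- after the first vowel; stems ending in -w add the prefix ti-.
So nivkum → ninivkum.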